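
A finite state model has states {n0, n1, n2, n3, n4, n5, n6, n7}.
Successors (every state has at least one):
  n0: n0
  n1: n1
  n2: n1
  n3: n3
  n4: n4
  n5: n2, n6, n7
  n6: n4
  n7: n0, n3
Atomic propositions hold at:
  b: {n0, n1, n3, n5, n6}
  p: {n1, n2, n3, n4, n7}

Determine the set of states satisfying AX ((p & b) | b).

{n0, n1, n2, n3, n7}

Sat(p & b) = {n1, n3}
Sat((p & b) | b) = {n0, n1, n3, n5, n6}
Sat(AX ((p & b) | b)) = {s : every successor in {n0, n1, n3, n5, n6}} = {n0, n1, n2, n3, n7}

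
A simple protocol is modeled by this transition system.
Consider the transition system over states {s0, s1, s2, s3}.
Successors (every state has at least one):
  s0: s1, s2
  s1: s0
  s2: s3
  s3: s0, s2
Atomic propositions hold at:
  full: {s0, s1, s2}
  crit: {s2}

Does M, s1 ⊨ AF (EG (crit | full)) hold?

Yes

Sat(crit | full) = {s0, s1, s2}
EG (crit | full): greatest fixpoint, start Z0 = {s0, s1, s2}, keep only states in Sat with some successor in Z. Z1 = {s0, s1}; fixed.
Sat(EG (crit | full)) = {s0, s1}
AF (EG (crit | full)): least fixpoint, start Z0 = {s0, s1}, add states with every successor in Z. Already a fixed point.
Sat(AF (EG (crit | full))) = {s0, s1}
s1 ∈ Sat(AF (EG (crit | full))) = {s0, s1}, so the formula holds at s1.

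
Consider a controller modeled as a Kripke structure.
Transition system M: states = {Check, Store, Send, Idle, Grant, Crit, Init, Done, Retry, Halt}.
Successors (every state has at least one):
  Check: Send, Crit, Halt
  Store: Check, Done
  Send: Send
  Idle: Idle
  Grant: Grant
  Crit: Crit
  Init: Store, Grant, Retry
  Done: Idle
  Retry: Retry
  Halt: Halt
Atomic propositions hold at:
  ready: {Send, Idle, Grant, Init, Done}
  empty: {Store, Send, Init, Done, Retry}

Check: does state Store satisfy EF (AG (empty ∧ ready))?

Yes

Sat(empty ∧ ready) = {Send, Init, Done}
AG (empty ∧ ready): greatest fixpoint, start Z0 = {Send, Init, Done}, keep only states in Sat with every successor in Z. Z1 = {Send}; fixed.
Sat(AG (empty ∧ ready)) = {Send}
EF (AG (empty ∧ ready)): least fixpoint, start Z0 = {Send}, add states with some successor in Z. Z1 = {Check, Send}; Z2 = {Check, Store, Send}; Z3 = {Check, Store, Send, Init}; fixed.
Sat(EF (AG (empty ∧ ready))) = {Check, Store, Send, Init}
Store ∈ Sat(EF (AG (empty ∧ ready))) = {Check, Store, Send, Init}, so the formula holds at Store.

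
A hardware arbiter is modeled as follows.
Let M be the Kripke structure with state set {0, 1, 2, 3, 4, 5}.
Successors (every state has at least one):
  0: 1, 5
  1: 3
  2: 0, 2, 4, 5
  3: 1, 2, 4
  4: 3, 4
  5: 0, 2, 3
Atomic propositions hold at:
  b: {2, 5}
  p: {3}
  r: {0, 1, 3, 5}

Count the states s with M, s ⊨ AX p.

Sat(AX p) = {s : every successor in {3}} = {1}
|Sat(AX p)| = |{1}| = 1.

1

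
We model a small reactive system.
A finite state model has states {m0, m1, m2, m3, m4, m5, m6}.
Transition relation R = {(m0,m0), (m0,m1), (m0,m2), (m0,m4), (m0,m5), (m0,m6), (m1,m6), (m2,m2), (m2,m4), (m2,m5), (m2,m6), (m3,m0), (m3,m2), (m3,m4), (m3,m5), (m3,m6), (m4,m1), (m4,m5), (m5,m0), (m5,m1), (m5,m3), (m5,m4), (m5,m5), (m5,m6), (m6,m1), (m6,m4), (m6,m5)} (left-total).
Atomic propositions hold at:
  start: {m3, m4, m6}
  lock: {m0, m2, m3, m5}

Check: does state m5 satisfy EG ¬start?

Sat(¬start) = {m0, m1, m2, m5}
EG ¬start: greatest fixpoint, start Z0 = {m0, m1, m2, m5}, keep only states in Sat with some successor in Z. Z1 = {m0, m2, m5}; fixed.
Sat(EG ¬start) = {m0, m2, m5}
m5 ∈ Sat(EG ¬start) = {m0, m2, m5}, so the formula holds at m5.

Yes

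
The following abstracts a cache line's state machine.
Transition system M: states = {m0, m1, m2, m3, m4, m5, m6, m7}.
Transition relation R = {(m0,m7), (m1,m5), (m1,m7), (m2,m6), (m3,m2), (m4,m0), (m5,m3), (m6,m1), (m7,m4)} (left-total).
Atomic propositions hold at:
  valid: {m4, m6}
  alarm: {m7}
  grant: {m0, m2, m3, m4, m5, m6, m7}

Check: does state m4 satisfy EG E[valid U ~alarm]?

No

Sat(~alarm) = {m0, m1, m2, m3, m4, m5, m6}
E[valid U ~alarm]: least fixpoint, start Z0 = Sat(~alarm) = {m0, m1, m2, m3, m4, m5, m6}, add states in Sat(valid) with some successor in Z. Already a fixed point.
Sat(E[valid U ~alarm]) = {m0, m1, m2, m3, m4, m5, m6}
EG E[valid U ~alarm]: greatest fixpoint, start Z0 = {m0, m1, m2, m3, m4, m5, m6}, keep only states in Sat with some successor in Z. Z1 = {m1, m2, m3, m4, m5, m6}; Z2 = {m1, m2, m3, m5, m6}; fixed.
Sat(EG E[valid U ~alarm]) = {m1, m2, m3, m5, m6}
m4 ∉ Sat(EG E[valid U ~alarm]) = {m1, m2, m3, m5, m6}, so the formula does not hold at m4.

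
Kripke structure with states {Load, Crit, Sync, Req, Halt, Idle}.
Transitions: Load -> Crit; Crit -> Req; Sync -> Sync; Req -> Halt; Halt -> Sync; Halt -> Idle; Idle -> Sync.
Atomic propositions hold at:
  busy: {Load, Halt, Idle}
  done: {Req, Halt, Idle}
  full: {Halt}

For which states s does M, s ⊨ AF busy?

AF busy: least fixpoint, start Z0 = {Load, Halt, Idle}, add states with every successor in Z. Z1 = {Load, Req, Halt, Idle}; Z2 = {Load, Crit, Req, Halt, Idle}; fixed.
Sat(AF busy) = {Load, Crit, Req, Halt, Idle}

{Load, Crit, Req, Halt, Idle}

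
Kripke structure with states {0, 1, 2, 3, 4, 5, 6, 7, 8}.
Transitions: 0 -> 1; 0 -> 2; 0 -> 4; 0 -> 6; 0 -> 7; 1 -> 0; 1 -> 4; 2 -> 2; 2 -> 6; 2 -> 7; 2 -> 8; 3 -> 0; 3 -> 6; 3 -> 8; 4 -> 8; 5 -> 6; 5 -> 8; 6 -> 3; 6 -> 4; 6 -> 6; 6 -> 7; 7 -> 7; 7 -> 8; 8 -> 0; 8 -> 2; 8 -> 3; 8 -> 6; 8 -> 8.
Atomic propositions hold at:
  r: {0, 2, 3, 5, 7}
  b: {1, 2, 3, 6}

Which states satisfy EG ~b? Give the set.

{0, 4, 5, 7, 8}

Sat(~b) = {0, 4, 5, 7, 8}
EG ~b: greatest fixpoint, start Z0 = {0, 4, 5, 7, 8}, keep only states in Sat with some successor in Z. Already a fixed point.
Sat(EG ~b) = {0, 4, 5, 7, 8}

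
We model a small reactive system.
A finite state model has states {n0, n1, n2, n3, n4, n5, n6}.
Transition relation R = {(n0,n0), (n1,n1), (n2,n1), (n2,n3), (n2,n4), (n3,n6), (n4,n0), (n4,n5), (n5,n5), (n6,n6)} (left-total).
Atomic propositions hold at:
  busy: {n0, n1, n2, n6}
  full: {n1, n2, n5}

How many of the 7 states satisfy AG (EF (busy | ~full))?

Sat(~full) = {n0, n3, n4, n6}
Sat(busy | ~full) = {n0, n1, n2, n3, n4, n6}
EF (busy | ~full): least fixpoint, start Z0 = {n0, n1, n2, n3, n4, n6}, add states with some successor in Z. Already a fixed point.
Sat(EF (busy | ~full)) = {n0, n1, n2, n3, n4, n6}
AG (EF (busy | ~full)): greatest fixpoint, start Z0 = {n0, n1, n2, n3, n4, n6}, keep only states in Sat with every successor in Z. Z1 = {n0, n1, n2, n3, n6}; Z2 = {n0, n1, n3, n6}; fixed.
Sat(AG (EF (busy | ~full))) = {n0, n1, n3, n6}
|Sat(AG (EF (busy | ~full)))| = |{n0, n1, n3, n6}| = 4.

4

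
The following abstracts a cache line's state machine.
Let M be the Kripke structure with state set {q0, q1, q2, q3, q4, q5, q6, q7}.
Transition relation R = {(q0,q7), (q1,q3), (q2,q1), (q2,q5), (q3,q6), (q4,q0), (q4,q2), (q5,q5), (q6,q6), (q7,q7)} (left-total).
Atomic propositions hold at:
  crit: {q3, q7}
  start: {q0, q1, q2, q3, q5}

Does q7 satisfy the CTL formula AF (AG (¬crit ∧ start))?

Sat(¬crit) = {q0, q1, q2, q4, q5, q6}
Sat(¬crit ∧ start) = {q0, q1, q2, q5}
AG (¬crit ∧ start): greatest fixpoint, start Z0 = {q0, q1, q2, q5}, keep only states in Sat with every successor in Z. Z1 = {q2, q5}; Z2 = {q5}; fixed.
Sat(AG (¬crit ∧ start)) = {q5}
AF (AG (¬crit ∧ start)): least fixpoint, start Z0 = {q5}, add states with every successor in Z. Already a fixed point.
Sat(AF (AG (¬crit ∧ start))) = {q5}
q7 ∉ Sat(AF (AG (¬crit ∧ start))) = {q5}, so the formula does not hold at q7.

No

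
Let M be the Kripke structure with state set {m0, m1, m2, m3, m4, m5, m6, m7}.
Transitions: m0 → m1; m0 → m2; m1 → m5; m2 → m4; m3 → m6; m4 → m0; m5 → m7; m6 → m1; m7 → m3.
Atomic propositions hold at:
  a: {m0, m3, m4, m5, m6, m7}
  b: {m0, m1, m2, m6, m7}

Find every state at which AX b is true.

{m0, m3, m4, m5, m6}

Sat(AX b) = {s : every successor in {m0, m1, m2, m6, m7}} = {m0, m3, m4, m5, m6}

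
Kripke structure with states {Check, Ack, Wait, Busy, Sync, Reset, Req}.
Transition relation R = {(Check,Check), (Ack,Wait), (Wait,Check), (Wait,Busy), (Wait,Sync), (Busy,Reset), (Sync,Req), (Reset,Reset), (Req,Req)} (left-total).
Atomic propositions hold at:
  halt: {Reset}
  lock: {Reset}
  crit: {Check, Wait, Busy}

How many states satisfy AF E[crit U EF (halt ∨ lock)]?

Sat(halt ∨ lock) = {Reset}
EF (halt ∨ lock): least fixpoint, start Z0 = {Reset}, add states with some successor in Z. Z1 = {Busy, Reset}; Z2 = {Wait, Busy, Reset}; Z3 = {Ack, Wait, Busy, Reset}; fixed.
Sat(EF (halt ∨ lock)) = {Ack, Wait, Busy, Reset}
E[crit U EF (halt ∨ lock)]: least fixpoint, start Z0 = Sat(EF (halt ∨ lock)) = {Ack, Wait, Busy, Reset}, add states in Sat(crit) with some successor in Z. Already a fixed point.
Sat(E[crit U EF (halt ∨ lock)]) = {Ack, Wait, Busy, Reset}
AF E[crit U EF (halt ∨ lock)]: least fixpoint, start Z0 = {Ack, Wait, Busy, Reset}, add states with every successor in Z. Already a fixed point.
Sat(AF E[crit U EF (halt ∨ lock)]) = {Ack, Wait, Busy, Reset}
|Sat(AF E[crit U EF (halt ∨ lock)])| = |{Ack, Wait, Busy, Reset}| = 4.

4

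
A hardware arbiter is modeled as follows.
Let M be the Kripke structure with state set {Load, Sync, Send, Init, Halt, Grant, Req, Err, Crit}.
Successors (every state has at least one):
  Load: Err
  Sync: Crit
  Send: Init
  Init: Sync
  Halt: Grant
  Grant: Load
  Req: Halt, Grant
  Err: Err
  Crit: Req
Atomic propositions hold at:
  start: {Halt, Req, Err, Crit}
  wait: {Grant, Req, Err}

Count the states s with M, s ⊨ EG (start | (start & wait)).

1

Sat(start & wait) = {Req, Err}
Sat(start | (start & wait)) = {Halt, Req, Err, Crit}
EG (start | (start & wait)): greatest fixpoint, start Z0 = {Halt, Req, Err, Crit}, keep only states in Sat with some successor in Z. Z1 = {Req, Err, Crit}; Z2 = {Err, Crit}; Z3 = {Err}; fixed.
Sat(EG (start | (start & wait))) = {Err}
|Sat(EG (start | (start & wait)))| = |{Err}| = 1.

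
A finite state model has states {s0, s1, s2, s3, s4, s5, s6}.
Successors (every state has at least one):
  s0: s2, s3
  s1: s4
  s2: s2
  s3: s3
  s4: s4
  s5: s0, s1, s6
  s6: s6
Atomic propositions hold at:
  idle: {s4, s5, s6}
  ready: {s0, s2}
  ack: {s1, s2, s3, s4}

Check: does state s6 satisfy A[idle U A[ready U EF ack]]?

EF ack: least fixpoint, start Z0 = {s1, s2, s3, s4}, add states with some successor in Z. Z1 = {s0, s1, s2, s3, s4, s5}; fixed.
Sat(EF ack) = {s0, s1, s2, s3, s4, s5}
A[ready U EF ack]: least fixpoint, start Z0 = Sat(EF ack) = {s0, s1, s2, s3, s4, s5}, add states in Sat(ready) with every successor in Z. Already a fixed point.
Sat(A[ready U EF ack]) = {s0, s1, s2, s3, s4, s5}
A[idle U A[ready U EF ack]]: least fixpoint, start Z0 = Sat(A[ready U EF ack]) = {s0, s1, s2, s3, s4, s5}, add states in Sat(idle) with every successor in Z. Already a fixed point.
Sat(A[idle U A[ready U EF ack]]) = {s0, s1, s2, s3, s4, s5}
s6 ∉ Sat(A[idle U A[ready U EF ack]]) = {s0, s1, s2, s3, s4, s5}, so the formula does not hold at s6.

No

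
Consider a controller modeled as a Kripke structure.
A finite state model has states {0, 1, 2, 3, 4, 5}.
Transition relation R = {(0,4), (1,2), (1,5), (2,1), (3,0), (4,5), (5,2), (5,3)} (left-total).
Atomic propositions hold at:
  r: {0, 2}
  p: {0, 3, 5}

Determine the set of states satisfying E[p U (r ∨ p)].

Sat(r ∨ p) = {0, 2, 3, 5}
E[p U (r ∨ p)]: least fixpoint, start Z0 = Sat((r ∨ p)) = {0, 2, 3, 5}, add states in Sat(p) with some successor in Z. Already a fixed point.
Sat(E[p U (r ∨ p)]) = {0, 2, 3, 5}

{0, 2, 3, 5}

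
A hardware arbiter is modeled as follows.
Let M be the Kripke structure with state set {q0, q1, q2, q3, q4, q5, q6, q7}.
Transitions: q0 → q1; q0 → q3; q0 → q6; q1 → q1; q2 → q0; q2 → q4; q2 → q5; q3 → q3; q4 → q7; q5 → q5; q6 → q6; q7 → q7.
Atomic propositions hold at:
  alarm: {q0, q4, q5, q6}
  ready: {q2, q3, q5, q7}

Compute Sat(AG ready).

AG ready: greatest fixpoint, start Z0 = {q2, q3, q5, q7}, keep only states in Sat with every successor in Z. Z1 = {q3, q5, q7}; fixed.
Sat(AG ready) = {q3, q5, q7}

{q3, q5, q7}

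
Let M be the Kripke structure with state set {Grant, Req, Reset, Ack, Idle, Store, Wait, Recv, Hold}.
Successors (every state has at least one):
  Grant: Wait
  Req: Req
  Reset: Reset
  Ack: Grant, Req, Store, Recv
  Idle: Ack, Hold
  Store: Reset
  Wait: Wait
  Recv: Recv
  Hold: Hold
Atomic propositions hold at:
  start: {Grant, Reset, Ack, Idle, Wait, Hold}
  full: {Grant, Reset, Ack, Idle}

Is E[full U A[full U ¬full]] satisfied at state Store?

Sat(¬full) = {Req, Store, Wait, Recv, Hold}
A[full U ¬full]: least fixpoint, start Z0 = Sat(¬full) = {Req, Store, Wait, Recv, Hold}, add states in Sat(full) with every successor in Z. Z1 = {Grant, Req, Store, Wait, Recv, Hold}; Z2 = {Grant, Req, Ack, Store, Wait, Recv, Hold}; Z3 = {Grant, Req, Ack, Idle, Store, Wait, Recv, Hold}; fixed.
Sat(A[full U ¬full]) = {Grant, Req, Ack, Idle, Store, Wait, Recv, Hold}
E[full U A[full U ¬full]]: least fixpoint, start Z0 = Sat(A[full U ¬full]) = {Grant, Req, Ack, Idle, Store, Wait, Recv, Hold}, add states in Sat(full) with some successor in Z. Already a fixed point.
Sat(E[full U A[full U ¬full]]) = {Grant, Req, Ack, Idle, Store, Wait, Recv, Hold}
Store ∈ Sat(E[full U A[full U ¬full]]) = {Grant, Req, Ack, Idle, Store, Wait, Recv, Hold}, so the formula holds at Store.

Yes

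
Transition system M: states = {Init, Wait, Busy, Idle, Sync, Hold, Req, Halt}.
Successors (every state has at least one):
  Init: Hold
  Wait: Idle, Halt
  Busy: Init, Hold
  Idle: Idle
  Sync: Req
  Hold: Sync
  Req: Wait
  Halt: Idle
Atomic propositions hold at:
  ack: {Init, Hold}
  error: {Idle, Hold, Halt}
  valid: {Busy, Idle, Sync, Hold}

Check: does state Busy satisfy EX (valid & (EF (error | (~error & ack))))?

Sat(~error) = {Init, Wait, Busy, Sync, Req}
Sat(~error & ack) = {Init}
Sat(error | (~error & ack)) = {Init, Idle, Hold, Halt}
EF (error | (~error & ack)): least fixpoint, start Z0 = {Init, Idle, Hold, Halt}, add states with some successor in Z. Z1 = {Init, Wait, Busy, Idle, Hold, Halt}; Z2 = {Init, Wait, Busy, Idle, Hold, Req, Halt}; Z3 = {Init, Wait, Busy, Idle, Sync, Hold, Req, Halt}; fixed.
Sat(EF (error | (~error & ack))) = {Init, Wait, Busy, Idle, Sync, Hold, Req, Halt}
Sat(valid & (EF (error | (~error & ack)))) = {Busy, Idle, Sync, Hold}
Sat(EX (valid & (EF (error | (~error & ack))))) = {s : some successor in {Busy, Idle, Sync, Hold}} = {Init, Wait, Busy, Idle, Hold, Halt}
Busy ∈ Sat(EX (valid & (EF (error | (~error & ack))))) = {Init, Wait, Busy, Idle, Hold, Halt}, so the formula holds at Busy.

Yes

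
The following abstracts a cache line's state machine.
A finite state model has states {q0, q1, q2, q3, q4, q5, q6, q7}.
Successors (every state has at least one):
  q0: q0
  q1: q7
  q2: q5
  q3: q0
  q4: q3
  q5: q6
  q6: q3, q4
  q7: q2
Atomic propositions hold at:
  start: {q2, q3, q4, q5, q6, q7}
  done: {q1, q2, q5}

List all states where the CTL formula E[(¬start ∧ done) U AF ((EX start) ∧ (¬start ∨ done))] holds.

{q1, q2, q5, q7}

Sat(¬start) = {q0, q1}
Sat(¬start ∧ done) = {q1}
Sat(EX start) = {s : some successor in {q2, q3, q4, q5, q6, q7}} = {q1, q2, q4, q5, q6, q7}
Sat(¬start ∨ done) = {q0, q1, q2, q5}
Sat((EX start) ∧ (¬start ∨ done)) = {q1, q2, q5}
AF ((EX start) ∧ (¬start ∨ done)): least fixpoint, start Z0 = {q1, q2, q5}, add states with every successor in Z. Z1 = {q1, q2, q5, q7}; fixed.
Sat(AF ((EX start) ∧ (¬start ∨ done))) = {q1, q2, q5, q7}
E[(¬start ∧ done) U AF ((EX start) ∧ (¬start ∨ done))]: least fixpoint, start Z0 = Sat(AF ((EX start) ∧ (¬start ∨ done))) = {q1, q2, q5, q7}, add states in Sat(¬start ∧ done) with some successor in Z. Already a fixed point.
Sat(E[(¬start ∧ done) U AF ((EX start) ∧ (¬start ∨ done))]) = {q1, q2, q5, q7}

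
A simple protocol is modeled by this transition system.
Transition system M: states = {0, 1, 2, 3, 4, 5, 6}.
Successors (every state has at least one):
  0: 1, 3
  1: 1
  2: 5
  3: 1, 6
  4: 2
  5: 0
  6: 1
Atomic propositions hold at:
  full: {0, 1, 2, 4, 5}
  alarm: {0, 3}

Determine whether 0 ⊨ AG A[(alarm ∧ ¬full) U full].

Sat(¬full) = {3, 6}
Sat(alarm ∧ ¬full) = {3}
A[(alarm ∧ ¬full) U full]: least fixpoint, start Z0 = Sat(full) = {0, 1, 2, 4, 5}, add states in Sat(alarm ∧ ¬full) with every successor in Z. Already a fixed point.
Sat(A[(alarm ∧ ¬full) U full]) = {0, 1, 2, 4, 5}
AG A[(alarm ∧ ¬full) U full]: greatest fixpoint, start Z0 = {0, 1, 2, 4, 5}, keep only states in Sat with every successor in Z. Z1 = {1, 2, 4, 5}; Z2 = {1, 2, 4}; Z3 = {1, 4}; Z4 = {1}; fixed.
Sat(AG A[(alarm ∧ ¬full) U full]) = {1}
0 ∉ Sat(AG A[(alarm ∧ ¬full) U full]) = {1}, so the formula does not hold at 0.

No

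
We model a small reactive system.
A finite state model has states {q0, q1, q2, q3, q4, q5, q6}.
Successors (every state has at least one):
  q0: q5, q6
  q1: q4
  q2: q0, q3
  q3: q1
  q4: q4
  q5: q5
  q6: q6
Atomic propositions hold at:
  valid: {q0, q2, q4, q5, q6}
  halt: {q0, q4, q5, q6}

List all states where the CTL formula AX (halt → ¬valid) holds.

Sat(¬valid) = {q1, q3}
Sat(halt → ¬valid) = {q1, q2, q3}
Sat(AX (halt → ¬valid)) = {s : every successor in {q1, q2, q3}} = {q3}

{q3}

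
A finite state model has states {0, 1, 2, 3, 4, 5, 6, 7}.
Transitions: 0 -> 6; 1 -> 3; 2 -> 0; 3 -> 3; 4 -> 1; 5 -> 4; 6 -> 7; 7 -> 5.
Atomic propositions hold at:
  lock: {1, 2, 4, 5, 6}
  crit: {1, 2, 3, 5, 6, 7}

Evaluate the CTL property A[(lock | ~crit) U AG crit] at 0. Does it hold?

Sat(~crit) = {0, 4}
Sat(lock | ~crit) = {0, 1, 2, 4, 5, 6}
AG crit: greatest fixpoint, start Z0 = {1, 2, 3, 5, 6, 7}, keep only states in Sat with every successor in Z. Z1 = {1, 3, 6, 7}; Z2 = {1, 3, 6}; Z3 = {1, 3}; fixed.
Sat(AG crit) = {1, 3}
A[(lock | ~crit) U AG crit]: least fixpoint, start Z0 = Sat(AG crit) = {1, 3}, add states in Sat(lock | ~crit) with every successor in Z. Z1 = {1, 3, 4}; Z2 = {1, 3, 4, 5}; fixed.
Sat(A[(lock | ~crit) U AG crit]) = {1, 3, 4, 5}
0 ∉ Sat(A[(lock | ~crit) U AG crit]) = {1, 3, 4, 5}, so the formula does not hold at 0.

No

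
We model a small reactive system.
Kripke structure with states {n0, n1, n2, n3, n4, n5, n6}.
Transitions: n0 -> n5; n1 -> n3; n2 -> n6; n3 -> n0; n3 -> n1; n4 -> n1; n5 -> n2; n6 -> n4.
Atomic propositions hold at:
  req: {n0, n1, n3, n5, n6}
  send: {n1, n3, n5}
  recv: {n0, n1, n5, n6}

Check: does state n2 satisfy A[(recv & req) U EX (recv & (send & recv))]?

No

Sat(recv & req) = {n0, n1, n5, n6}
Sat(send & recv) = {n1, n5}
Sat(recv & (send & recv)) = {n1, n5}
Sat(EX (recv & (send & recv))) = {s : some successor in {n1, n5}} = {n0, n3, n4}
A[(recv & req) U EX (recv & (send & recv))]: least fixpoint, start Z0 = Sat(EX (recv & (send & recv))) = {n0, n3, n4}, add states in Sat(recv & req) with every successor in Z. Z1 = {n0, n1, n3, n4, n6}; fixed.
Sat(A[(recv & req) U EX (recv & (send & recv))]) = {n0, n1, n3, n4, n6}
n2 ∉ Sat(A[(recv & req) U EX (recv & (send & recv))]) = {n0, n1, n3, n4, n6}, so the formula does not hold at n2.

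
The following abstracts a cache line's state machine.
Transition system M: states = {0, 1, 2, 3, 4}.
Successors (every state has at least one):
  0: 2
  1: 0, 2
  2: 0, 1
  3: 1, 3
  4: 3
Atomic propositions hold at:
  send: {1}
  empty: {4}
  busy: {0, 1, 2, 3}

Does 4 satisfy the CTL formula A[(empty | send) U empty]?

Yes

Sat(empty | send) = {1, 4}
A[(empty | send) U empty]: least fixpoint, start Z0 = Sat(empty) = {4}, add states in Sat(empty | send) with every successor in Z. Already a fixed point.
Sat(A[(empty | send) U empty]) = {4}
4 ∈ Sat(A[(empty | send) U empty]) = {4}, so the formula holds at 4.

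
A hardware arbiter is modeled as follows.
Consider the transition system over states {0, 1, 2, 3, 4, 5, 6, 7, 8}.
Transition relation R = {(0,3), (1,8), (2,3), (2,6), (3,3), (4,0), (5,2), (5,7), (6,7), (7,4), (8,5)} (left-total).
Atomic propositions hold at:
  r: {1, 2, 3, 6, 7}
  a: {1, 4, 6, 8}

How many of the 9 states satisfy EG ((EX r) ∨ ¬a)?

Sat(EX r) = {s : some successor in {1, 2, 3, 6, 7}} = {0, 2, 3, 5, 6}
Sat(¬a) = {0, 2, 3, 5, 7}
Sat((EX r) ∨ ¬a) = {0, 2, 3, 5, 6, 7}
EG ((EX r) ∨ ¬a): greatest fixpoint, start Z0 = {0, 2, 3, 5, 6, 7}, keep only states in Sat with some successor in Z. Z1 = {0, 2, 3, 5, 6}; Z2 = {0, 2, 3, 5}; fixed.
Sat(EG ((EX r) ∨ ¬a)) = {0, 2, 3, 5}
|Sat(EG ((EX r) ∨ ¬a))| = |{0, 2, 3, 5}| = 4.

4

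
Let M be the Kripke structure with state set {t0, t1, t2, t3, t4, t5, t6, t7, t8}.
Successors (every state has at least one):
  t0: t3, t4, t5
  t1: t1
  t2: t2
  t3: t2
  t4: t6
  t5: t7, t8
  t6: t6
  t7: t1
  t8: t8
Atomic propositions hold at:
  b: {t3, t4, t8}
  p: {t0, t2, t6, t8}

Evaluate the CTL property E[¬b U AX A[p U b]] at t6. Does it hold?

No

Sat(¬b) = {t0, t1, t2, t5, t6, t7}
A[p U b]: least fixpoint, start Z0 = Sat(b) = {t3, t4, t8}, add states in Sat(p) with every successor in Z. Already a fixed point.
Sat(A[p U b]) = {t3, t4, t8}
Sat(AX A[p U b]) = {s : every successor in {t3, t4, t8}} = {t8}
E[¬b U AX A[p U b]]: least fixpoint, start Z0 = Sat(AX A[p U b]) = {t8}, add states in Sat(¬b) with some successor in Z. Z1 = {t5, t8}; Z2 = {t0, t5, t8}; fixed.
Sat(E[¬b U AX A[p U b]]) = {t0, t5, t8}
t6 ∉ Sat(E[¬b U AX A[p U b]]) = {t0, t5, t8}, so the formula does not hold at t6.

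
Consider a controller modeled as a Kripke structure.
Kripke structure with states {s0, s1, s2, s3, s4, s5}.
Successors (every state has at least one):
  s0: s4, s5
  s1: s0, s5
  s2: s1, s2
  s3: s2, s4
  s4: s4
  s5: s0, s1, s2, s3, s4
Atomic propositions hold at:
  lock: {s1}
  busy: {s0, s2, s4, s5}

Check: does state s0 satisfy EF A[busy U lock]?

Yes

A[busy U lock]: least fixpoint, start Z0 = Sat(lock) = {s1}, add states in Sat(busy) with every successor in Z. Already a fixed point.
Sat(A[busy U lock]) = {s1}
EF A[busy U lock]: least fixpoint, start Z0 = {s1}, add states with some successor in Z. Z1 = {s1, s2, s5}; Z2 = {s0, s1, s2, s3, s5}; fixed.
Sat(EF A[busy U lock]) = {s0, s1, s2, s3, s5}
s0 ∈ Sat(EF A[busy U lock]) = {s0, s1, s2, s3, s5}, so the formula holds at s0.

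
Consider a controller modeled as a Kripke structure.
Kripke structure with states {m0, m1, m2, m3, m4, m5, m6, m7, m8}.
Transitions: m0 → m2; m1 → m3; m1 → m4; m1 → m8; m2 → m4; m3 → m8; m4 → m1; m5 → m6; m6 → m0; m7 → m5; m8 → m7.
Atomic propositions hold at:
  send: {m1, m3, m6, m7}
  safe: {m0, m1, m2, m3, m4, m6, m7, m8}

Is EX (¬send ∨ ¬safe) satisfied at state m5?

Sat(¬send) = {m0, m2, m4, m5, m8}
Sat(¬safe) = {m5}
Sat(¬send ∨ ¬safe) = {m0, m2, m4, m5, m8}
Sat(EX (¬send ∨ ¬safe)) = {s : some successor in {m0, m2, m4, m5, m8}} = {m0, m1, m2, m3, m6, m7}
m5 ∉ Sat(EX (¬send ∨ ¬safe)) = {m0, m1, m2, m3, m6, m7}, so the formula does not hold at m5.

No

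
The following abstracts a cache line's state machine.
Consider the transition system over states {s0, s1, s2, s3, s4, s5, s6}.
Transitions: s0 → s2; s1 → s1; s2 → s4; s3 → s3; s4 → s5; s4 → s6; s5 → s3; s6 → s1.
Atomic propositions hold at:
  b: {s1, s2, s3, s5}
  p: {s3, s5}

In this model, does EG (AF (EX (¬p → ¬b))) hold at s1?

No

Sat(¬p) = {s0, s1, s2, s4, s6}
Sat(¬b) = {s0, s4, s6}
Sat(¬p → ¬b) = {s0, s3, s4, s5, s6}
Sat(EX (¬p → ¬b)) = {s : some successor in {s0, s3, s4, s5, s6}} = {s2, s3, s4, s5}
AF (EX (¬p → ¬b)): least fixpoint, start Z0 = {s2, s3, s4, s5}, add states with every successor in Z. Z1 = {s0, s2, s3, s4, s5}; fixed.
Sat(AF (EX (¬p → ¬b))) = {s0, s2, s3, s4, s5}
EG (AF (EX (¬p → ¬b))): greatest fixpoint, start Z0 = {s0, s2, s3, s4, s5}, keep only states in Sat with some successor in Z. Already a fixed point.
Sat(EG (AF (EX (¬p → ¬b)))) = {s0, s2, s3, s4, s5}
s1 ∉ Sat(EG (AF (EX (¬p → ¬b)))) = {s0, s2, s3, s4, s5}, so the formula does not hold at s1.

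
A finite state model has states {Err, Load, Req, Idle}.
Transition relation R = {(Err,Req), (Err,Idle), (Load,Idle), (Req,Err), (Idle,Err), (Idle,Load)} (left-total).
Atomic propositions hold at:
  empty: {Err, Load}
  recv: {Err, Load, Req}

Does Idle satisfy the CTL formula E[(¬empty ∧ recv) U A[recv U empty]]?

No

Sat(¬empty) = {Req, Idle}
Sat(¬empty ∧ recv) = {Req}
A[recv U empty]: least fixpoint, start Z0 = Sat(empty) = {Err, Load}, add states in Sat(recv) with every successor in Z. Z1 = {Err, Load, Req}; fixed.
Sat(A[recv U empty]) = {Err, Load, Req}
E[(¬empty ∧ recv) U A[recv U empty]]: least fixpoint, start Z0 = Sat(A[recv U empty]) = {Err, Load, Req}, add states in Sat(¬empty ∧ recv) with some successor in Z. Already a fixed point.
Sat(E[(¬empty ∧ recv) U A[recv U empty]]) = {Err, Load, Req}
Idle ∉ Sat(E[(¬empty ∧ recv) U A[recv U empty]]) = {Err, Load, Req}, so the formula does not hold at Idle.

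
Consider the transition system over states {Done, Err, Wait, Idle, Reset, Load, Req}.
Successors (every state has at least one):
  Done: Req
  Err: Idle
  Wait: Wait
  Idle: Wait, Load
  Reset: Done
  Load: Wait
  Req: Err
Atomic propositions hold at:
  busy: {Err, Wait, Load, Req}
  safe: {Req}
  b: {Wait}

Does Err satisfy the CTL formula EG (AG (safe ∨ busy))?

No

Sat(safe ∨ busy) = {Err, Wait, Load, Req}
AG (safe ∨ busy): greatest fixpoint, start Z0 = {Err, Wait, Load, Req}, keep only states in Sat with every successor in Z. Z1 = {Wait, Load, Req}; Z2 = {Wait, Load}; fixed.
Sat(AG (safe ∨ busy)) = {Wait, Load}
EG (AG (safe ∨ busy)): greatest fixpoint, start Z0 = {Wait, Load}, keep only states in Sat with some successor in Z. Already a fixed point.
Sat(EG (AG (safe ∨ busy))) = {Wait, Load}
Err ∉ Sat(EG (AG (safe ∨ busy))) = {Wait, Load}, so the formula does not hold at Err.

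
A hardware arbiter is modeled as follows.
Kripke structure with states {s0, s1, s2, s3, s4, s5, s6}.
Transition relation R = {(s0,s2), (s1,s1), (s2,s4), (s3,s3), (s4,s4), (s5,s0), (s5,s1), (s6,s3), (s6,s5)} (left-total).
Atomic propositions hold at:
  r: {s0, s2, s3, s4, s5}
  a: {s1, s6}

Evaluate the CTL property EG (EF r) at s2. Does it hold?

Yes

EF r: least fixpoint, start Z0 = {s0, s2, s3, s4, s5}, add states with some successor in Z. Z1 = {s0, s2, s3, s4, s5, s6}; fixed.
Sat(EF r) = {s0, s2, s3, s4, s5, s6}
EG (EF r): greatest fixpoint, start Z0 = {s0, s2, s3, s4, s5, s6}, keep only states in Sat with some successor in Z. Already a fixed point.
Sat(EG (EF r)) = {s0, s2, s3, s4, s5, s6}
s2 ∈ Sat(EG (EF r)) = {s0, s2, s3, s4, s5, s6}, so the formula holds at s2.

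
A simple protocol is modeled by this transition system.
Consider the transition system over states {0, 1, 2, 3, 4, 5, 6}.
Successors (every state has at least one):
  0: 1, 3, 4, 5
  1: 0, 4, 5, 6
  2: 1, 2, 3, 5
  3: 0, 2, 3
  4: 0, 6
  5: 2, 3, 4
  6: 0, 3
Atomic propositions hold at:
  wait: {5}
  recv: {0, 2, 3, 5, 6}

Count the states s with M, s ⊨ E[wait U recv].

5

E[wait U recv]: least fixpoint, start Z0 = Sat(recv) = {0, 2, 3, 5, 6}, add states in Sat(wait) with some successor in Z. Already a fixed point.
Sat(E[wait U recv]) = {0, 2, 3, 5, 6}
|Sat(E[wait U recv])| = |{0, 2, 3, 5, 6}| = 5.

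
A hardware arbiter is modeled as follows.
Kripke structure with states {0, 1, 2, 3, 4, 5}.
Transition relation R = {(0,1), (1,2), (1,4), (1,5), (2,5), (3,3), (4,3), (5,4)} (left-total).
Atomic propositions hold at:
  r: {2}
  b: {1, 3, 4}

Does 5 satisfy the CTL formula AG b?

AG b: greatest fixpoint, start Z0 = {1, 3, 4}, keep only states in Sat with every successor in Z. Z1 = {3, 4}; fixed.
Sat(AG b) = {3, 4}
5 ∉ Sat(AG b) = {3, 4}, so the formula does not hold at 5.

No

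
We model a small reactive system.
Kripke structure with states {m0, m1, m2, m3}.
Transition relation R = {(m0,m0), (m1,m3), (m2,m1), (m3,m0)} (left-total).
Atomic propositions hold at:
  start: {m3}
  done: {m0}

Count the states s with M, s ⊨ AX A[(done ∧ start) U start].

1

Sat(done ∧ start) = ∅
A[(done ∧ start) U start]: least fixpoint, start Z0 = Sat(start) = {m3}, add states in Sat(done ∧ start) with every successor in Z. Already a fixed point.
Sat(A[(done ∧ start) U start]) = {m3}
Sat(AX A[(done ∧ start) U start]) = {s : every successor in {m3}} = {m1}
|Sat(AX A[(done ∧ start) U start])| = |{m1}| = 1.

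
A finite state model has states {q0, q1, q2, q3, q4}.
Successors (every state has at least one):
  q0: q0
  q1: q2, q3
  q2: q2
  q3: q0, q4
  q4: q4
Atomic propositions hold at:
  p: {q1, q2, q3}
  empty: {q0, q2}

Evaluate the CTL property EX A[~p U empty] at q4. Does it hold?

No

Sat(~p) = {q0, q4}
A[~p U empty]: least fixpoint, start Z0 = Sat(empty) = {q0, q2}, add states in Sat(~p) with every successor in Z. Already a fixed point.
Sat(A[~p U empty]) = {q0, q2}
Sat(EX A[~p U empty]) = {s : some successor in {q0, q2}} = {q0, q1, q2, q3}
q4 ∉ Sat(EX A[~p U empty]) = {q0, q1, q2, q3}, so the formula does not hold at q4.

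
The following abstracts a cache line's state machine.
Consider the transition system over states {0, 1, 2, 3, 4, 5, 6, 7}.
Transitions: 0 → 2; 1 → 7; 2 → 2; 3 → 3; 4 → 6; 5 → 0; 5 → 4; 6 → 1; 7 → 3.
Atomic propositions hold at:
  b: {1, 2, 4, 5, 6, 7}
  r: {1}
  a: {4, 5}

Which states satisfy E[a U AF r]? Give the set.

{1, 4, 5, 6}

AF r: least fixpoint, start Z0 = {1}, add states with every successor in Z. Z1 = {1, 6}; Z2 = {1, 4, 6}; fixed.
Sat(AF r) = {1, 4, 6}
E[a U AF r]: least fixpoint, start Z0 = Sat(AF r) = {1, 4, 6}, add states in Sat(a) with some successor in Z. Z1 = {1, 4, 5, 6}; fixed.
Sat(E[a U AF r]) = {1, 4, 5, 6}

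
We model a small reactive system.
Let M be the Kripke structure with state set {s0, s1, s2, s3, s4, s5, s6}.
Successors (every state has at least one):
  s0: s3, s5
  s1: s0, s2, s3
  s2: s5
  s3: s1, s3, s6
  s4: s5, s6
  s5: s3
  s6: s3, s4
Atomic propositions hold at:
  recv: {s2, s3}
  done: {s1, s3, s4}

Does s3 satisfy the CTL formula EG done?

Yes

EG done: greatest fixpoint, start Z0 = {s1, s3, s4}, keep only states in Sat with some successor in Z. Z1 = {s1, s3}; fixed.
Sat(EG done) = {s1, s3}
s3 ∈ Sat(EG done) = {s1, s3}, so the formula holds at s3.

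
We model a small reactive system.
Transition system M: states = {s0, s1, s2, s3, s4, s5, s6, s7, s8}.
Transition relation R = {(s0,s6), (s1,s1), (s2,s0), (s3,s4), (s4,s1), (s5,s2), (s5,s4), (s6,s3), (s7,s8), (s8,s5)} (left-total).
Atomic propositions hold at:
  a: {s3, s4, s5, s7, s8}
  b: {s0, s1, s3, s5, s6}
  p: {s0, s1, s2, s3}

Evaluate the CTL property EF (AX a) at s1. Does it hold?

Sat(AX a) = {s : every successor in {s3, s4, s5, s7, s8}} = {s3, s6, s7, s8}
EF (AX a): least fixpoint, start Z0 = {s3, s6, s7, s8}, add states with some successor in Z. Z1 = {s0, s3, s6, s7, s8}; Z2 = {s0, s2, s3, s6, s7, s8}; Z3 = {s0, s2, s3, s5, s6, s7, s8}; fixed.
Sat(EF (AX a)) = {s0, s2, s3, s5, s6, s7, s8}
s1 ∉ Sat(EF (AX a)) = {s0, s2, s3, s5, s6, s7, s8}, so the formula does not hold at s1.

No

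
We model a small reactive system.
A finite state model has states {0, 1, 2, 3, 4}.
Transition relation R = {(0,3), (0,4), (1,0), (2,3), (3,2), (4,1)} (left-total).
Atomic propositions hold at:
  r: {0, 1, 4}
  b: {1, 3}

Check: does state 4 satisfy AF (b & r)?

Sat(b & r) = {1}
AF (b & r): least fixpoint, start Z0 = {1}, add states with every successor in Z. Z1 = {1, 4}; fixed.
Sat(AF (b & r)) = {1, 4}
4 ∈ Sat(AF (b & r)) = {1, 4}, so the formula holds at 4.

Yes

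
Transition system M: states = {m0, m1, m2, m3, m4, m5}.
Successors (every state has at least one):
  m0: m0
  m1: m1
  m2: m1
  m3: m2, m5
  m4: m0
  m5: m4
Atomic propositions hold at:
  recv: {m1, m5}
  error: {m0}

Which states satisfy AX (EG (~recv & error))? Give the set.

Sat(~recv) = {m0, m2, m3, m4}
Sat(~recv & error) = {m0}
EG (~recv & error): greatest fixpoint, start Z0 = {m0}, keep only states in Sat with some successor in Z. Already a fixed point.
Sat(EG (~recv & error)) = {m0}
Sat(AX (EG (~recv & error))) = {s : every successor in {m0}} = {m0, m4}

{m0, m4}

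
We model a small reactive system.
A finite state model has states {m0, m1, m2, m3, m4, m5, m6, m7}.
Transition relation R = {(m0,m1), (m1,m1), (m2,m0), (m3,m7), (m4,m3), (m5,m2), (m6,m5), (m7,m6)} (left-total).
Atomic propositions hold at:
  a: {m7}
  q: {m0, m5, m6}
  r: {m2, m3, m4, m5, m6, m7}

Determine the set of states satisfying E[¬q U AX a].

{m3, m4}

Sat(¬q) = {m1, m2, m3, m4, m7}
Sat(AX a) = {s : every successor in {m7}} = {m3}
E[¬q U AX a]: least fixpoint, start Z0 = Sat(AX a) = {m3}, add states in Sat(¬q) with some successor in Z. Z1 = {m3, m4}; fixed.
Sat(E[¬q U AX a]) = {m3, m4}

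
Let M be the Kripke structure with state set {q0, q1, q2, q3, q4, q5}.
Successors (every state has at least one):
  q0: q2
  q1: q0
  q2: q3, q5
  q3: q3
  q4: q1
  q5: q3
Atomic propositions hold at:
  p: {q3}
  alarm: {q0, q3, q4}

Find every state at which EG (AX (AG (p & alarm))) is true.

{q3, q5}

Sat(p & alarm) = {q3}
AG (p & alarm): greatest fixpoint, start Z0 = {q3}, keep only states in Sat with every successor in Z. Already a fixed point.
Sat(AG (p & alarm)) = {q3}
Sat(AX (AG (p & alarm))) = {s : every successor in {q3}} = {q3, q5}
EG (AX (AG (p & alarm))): greatest fixpoint, start Z0 = {q3, q5}, keep only states in Sat with some successor in Z. Already a fixed point.
Sat(EG (AX (AG (p & alarm)))) = {q3, q5}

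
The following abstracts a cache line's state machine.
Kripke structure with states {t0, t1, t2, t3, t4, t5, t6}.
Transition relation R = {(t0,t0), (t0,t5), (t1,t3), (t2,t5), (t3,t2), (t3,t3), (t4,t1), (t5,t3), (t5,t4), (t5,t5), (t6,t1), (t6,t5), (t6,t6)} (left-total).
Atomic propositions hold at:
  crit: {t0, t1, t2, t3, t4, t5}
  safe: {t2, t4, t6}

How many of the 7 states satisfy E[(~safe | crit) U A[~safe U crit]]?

Sat(~safe) = {t0, t1, t3, t5}
Sat(~safe | crit) = {t0, t1, t2, t3, t4, t5}
A[~safe U crit]: least fixpoint, start Z0 = Sat(crit) = {t0, t1, t2, t3, t4, t5}, add states in Sat(~safe) with every successor in Z. Already a fixed point.
Sat(A[~safe U crit]) = {t0, t1, t2, t3, t4, t5}
E[(~safe | crit) U A[~safe U crit]]: least fixpoint, start Z0 = Sat(A[~safe U crit]) = {t0, t1, t2, t3, t4, t5}, add states in Sat(~safe | crit) with some successor in Z. Already a fixed point.
Sat(E[(~safe | crit) U A[~safe U crit]]) = {t0, t1, t2, t3, t4, t5}
|Sat(E[(~safe | crit) U A[~safe U crit]])| = |{t0, t1, t2, t3, t4, t5}| = 6.

6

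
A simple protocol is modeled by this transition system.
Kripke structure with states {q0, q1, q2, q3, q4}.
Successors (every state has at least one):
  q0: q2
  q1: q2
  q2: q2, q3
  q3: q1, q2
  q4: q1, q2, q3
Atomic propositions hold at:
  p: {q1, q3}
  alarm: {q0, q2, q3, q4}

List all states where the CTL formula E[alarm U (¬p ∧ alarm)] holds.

{q0, q2, q3, q4}

Sat(¬p) = {q0, q2, q4}
Sat(¬p ∧ alarm) = {q0, q2, q4}
E[alarm U (¬p ∧ alarm)]: least fixpoint, start Z0 = Sat((¬p ∧ alarm)) = {q0, q2, q4}, add states in Sat(alarm) with some successor in Z. Z1 = {q0, q2, q3, q4}; fixed.
Sat(E[alarm U (¬p ∧ alarm)]) = {q0, q2, q3, q4}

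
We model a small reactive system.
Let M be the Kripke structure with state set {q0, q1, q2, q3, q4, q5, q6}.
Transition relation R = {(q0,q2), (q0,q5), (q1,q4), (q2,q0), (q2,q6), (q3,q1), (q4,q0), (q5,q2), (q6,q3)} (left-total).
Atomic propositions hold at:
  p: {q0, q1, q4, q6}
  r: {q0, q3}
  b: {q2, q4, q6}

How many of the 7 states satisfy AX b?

2

Sat(AX b) = {s : every successor in {q2, q4, q6}} = {q1, q5}
|Sat(AX b)| = |{q1, q5}| = 2.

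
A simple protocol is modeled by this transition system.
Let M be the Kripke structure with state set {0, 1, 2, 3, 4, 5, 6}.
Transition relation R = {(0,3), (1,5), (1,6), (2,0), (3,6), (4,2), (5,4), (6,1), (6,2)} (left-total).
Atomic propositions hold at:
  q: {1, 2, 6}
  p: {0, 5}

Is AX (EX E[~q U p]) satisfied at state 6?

Sat(~q) = {0, 3, 4, 5}
E[~q U p]: least fixpoint, start Z0 = Sat(p) = {0, 5}, add states in Sat(~q) with some successor in Z. Already a fixed point.
Sat(E[~q U p]) = {0, 5}
Sat(EX E[~q U p]) = {s : some successor in {0, 5}} = {1, 2}
Sat(AX (EX E[~q U p])) = {s : every successor in {1, 2}} = {4, 6}
6 ∈ Sat(AX (EX E[~q U p])) = {4, 6}, so the formula holds at 6.

Yes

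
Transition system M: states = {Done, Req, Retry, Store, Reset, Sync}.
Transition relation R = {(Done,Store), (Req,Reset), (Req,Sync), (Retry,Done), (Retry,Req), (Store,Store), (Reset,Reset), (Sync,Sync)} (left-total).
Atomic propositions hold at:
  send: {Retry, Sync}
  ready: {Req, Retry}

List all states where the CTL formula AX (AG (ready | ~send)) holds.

Sat(~send) = {Done, Req, Store, Reset}
Sat(ready | ~send) = {Done, Req, Retry, Store, Reset}
AG (ready | ~send): greatest fixpoint, start Z0 = {Done, Req, Retry, Store, Reset}, keep only states in Sat with every successor in Z. Z1 = {Done, Retry, Store, Reset}; Z2 = {Done, Store, Reset}; fixed.
Sat(AG (ready | ~send)) = {Done, Store, Reset}
Sat(AX (AG (ready | ~send))) = {s : every successor in {Done, Store, Reset}} = {Done, Store, Reset}

{Done, Store, Reset}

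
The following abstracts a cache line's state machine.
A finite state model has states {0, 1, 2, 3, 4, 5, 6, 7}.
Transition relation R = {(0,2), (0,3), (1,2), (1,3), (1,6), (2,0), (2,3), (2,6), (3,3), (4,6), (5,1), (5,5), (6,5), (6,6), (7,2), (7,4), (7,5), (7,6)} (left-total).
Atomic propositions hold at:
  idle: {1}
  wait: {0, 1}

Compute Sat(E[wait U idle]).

{1}

E[wait U idle]: least fixpoint, start Z0 = Sat(idle) = {1}, add states in Sat(wait) with some successor in Z. Already a fixed point.
Sat(E[wait U idle]) = {1}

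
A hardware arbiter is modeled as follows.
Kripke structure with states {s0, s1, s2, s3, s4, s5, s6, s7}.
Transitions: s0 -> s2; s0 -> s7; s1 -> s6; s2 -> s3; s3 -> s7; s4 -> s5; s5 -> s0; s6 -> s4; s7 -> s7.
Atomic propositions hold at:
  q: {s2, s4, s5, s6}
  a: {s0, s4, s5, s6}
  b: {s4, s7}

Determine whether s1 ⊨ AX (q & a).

Yes

Sat(q & a) = {s4, s5, s6}
Sat(AX (q & a)) = {s : every successor in {s4, s5, s6}} = {s1, s4, s6}
s1 ∈ Sat(AX (q & a)) = {s1, s4, s6}, so the formula holds at s1.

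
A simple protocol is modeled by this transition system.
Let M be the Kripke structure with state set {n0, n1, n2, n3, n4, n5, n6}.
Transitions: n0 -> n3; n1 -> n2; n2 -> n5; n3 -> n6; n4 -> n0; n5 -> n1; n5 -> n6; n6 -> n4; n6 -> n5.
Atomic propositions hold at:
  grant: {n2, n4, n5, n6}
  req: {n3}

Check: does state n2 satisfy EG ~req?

Sat(~req) = {n0, n1, n2, n4, n5, n6}
EG ~req: greatest fixpoint, start Z0 = {n0, n1, n2, n4, n5, n6}, keep only states in Sat with some successor in Z. Z1 = {n1, n2, n4, n5, n6}; Z2 = {n1, n2, n5, n6}; fixed.
Sat(EG ~req) = {n1, n2, n5, n6}
n2 ∈ Sat(EG ~req) = {n1, n2, n5, n6}, so the formula holds at n2.

Yes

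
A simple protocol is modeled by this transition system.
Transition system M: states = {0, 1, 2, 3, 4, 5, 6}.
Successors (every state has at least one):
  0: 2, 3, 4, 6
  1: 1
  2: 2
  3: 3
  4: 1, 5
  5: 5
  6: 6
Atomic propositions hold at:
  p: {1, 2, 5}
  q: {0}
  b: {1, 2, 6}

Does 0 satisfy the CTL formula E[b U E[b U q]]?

Yes

E[b U q]: least fixpoint, start Z0 = Sat(q) = {0}, add states in Sat(b) with some successor in Z. Already a fixed point.
Sat(E[b U q]) = {0}
E[b U E[b U q]]: least fixpoint, start Z0 = Sat(E[b U q]) = {0}, add states in Sat(b) with some successor in Z. Already a fixed point.
Sat(E[b U E[b U q]]) = {0}
0 ∈ Sat(E[b U E[b U q]]) = {0}, so the formula holds at 0.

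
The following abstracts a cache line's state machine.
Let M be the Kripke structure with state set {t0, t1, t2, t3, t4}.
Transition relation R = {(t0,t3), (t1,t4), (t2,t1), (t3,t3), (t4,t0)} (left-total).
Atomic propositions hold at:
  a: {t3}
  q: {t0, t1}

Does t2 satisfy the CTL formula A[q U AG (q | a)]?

Sat(q | a) = {t0, t1, t3}
AG (q | a): greatest fixpoint, start Z0 = {t0, t1, t3}, keep only states in Sat with every successor in Z. Z1 = {t0, t3}; fixed.
Sat(AG (q | a)) = {t0, t3}
A[q U AG (q | a)]: least fixpoint, start Z0 = Sat(AG (q | a)) = {t0, t3}, add states in Sat(q) with every successor in Z. Already a fixed point.
Sat(A[q U AG (q | a)]) = {t0, t3}
t2 ∉ Sat(A[q U AG (q | a)]) = {t0, t3}, so the formula does not hold at t2.

No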